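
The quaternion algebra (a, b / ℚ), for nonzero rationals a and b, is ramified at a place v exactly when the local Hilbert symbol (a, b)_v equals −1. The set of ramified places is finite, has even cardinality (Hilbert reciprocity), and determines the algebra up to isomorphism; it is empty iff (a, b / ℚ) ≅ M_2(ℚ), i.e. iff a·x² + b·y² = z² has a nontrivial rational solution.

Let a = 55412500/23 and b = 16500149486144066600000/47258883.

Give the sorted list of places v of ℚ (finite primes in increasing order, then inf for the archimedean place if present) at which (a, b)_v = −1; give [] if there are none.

(a, b) ≡ (509795, 86955) mod (ℚ^×)²; places V = {2, 3, 5, 7, 11, 13, 17, 23, 31, 37, ∞}.
(a,b)_2: α=2, β=6; u≡3, v≡3 (mod 8); ε(u)ε(v)=1·1, αω(v)=2·1, βω(u)=6·1; sum ≡ 1  ⇒  -1.
(a,b)_5: α=5, u≡4; β=5, v≡4 (mod 5); (4|5)=+1, (4|5)=+1; sign (−1)^0·+1^5·+1^5 = +1.
(a,b)_11: α=1, u≡6; β=3, v≡6 (mod 11); (6|11)=-1, (6|11)=-1; sign (−1)^1·-1^3·-1^1 = -1.
(a,b)_17: α=0, u≡8; β=1, v≡1 (mod 17); (8|17)=+1, (1|17)=+1; sign (−1)^0·+1^1·+1^0 = +1.
(a,b)_31: α=1, u≡26; β=3, v≡6 (mod 31); (26|31)=-1, (6|31)=-1; sign (−1)^1·-1^3·-1^1 = -1.
(a,b)_∞: sgn(509795)=+, sgn(86955)=+, so +1.
(a,b)_23: α=-1, u≡3; β=2, v≡17 (mod 23); (3|23)=+1, (17|23)=-1; sign (−1)^0·+1^2·-1^-1 = -1.
(a,b)_37: α=0, u≡34; β=2, v≡17 (mod 37); (34|37)=+1, (17|37)=-1; sign (−1)^0·+1^2·-1^0 = +1.
(a,b)_13: α=1, u≡6; β=2, v≡11 (mod 13); (6|13)=-1, (11|13)=-1; sign (−1)^0·-1^2·-1^1 = -1.
(a,b)_7: α=0, u≡5; β=-4, v≡4 (mod 7); (5|7)=-1, (4|7)=+1; sign (−1)^0·-1^-4·+1^0 = +1.
(a,b)_3: α=0, u≡2; β=-9, v≡2 (mod 3); (2|3)=-1, (2|3)=-1; sign (−1)^0·-1^-9·-1^0 = -1.
|Ram(509795, 86955)| = 6, even; anisotropic at {2, 3, 11, 13, 23, 31}.

[2, 3, 11, 13, 23, 31]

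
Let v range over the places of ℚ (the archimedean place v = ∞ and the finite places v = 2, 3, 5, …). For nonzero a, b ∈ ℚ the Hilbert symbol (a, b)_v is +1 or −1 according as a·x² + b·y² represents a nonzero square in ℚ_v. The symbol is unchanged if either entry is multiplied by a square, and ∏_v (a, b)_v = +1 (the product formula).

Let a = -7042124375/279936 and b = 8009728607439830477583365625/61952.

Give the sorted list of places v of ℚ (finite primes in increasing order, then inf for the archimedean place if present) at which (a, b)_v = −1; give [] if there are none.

[2, 7]

Mod squares: a ≡ -3306, b ≡ 2661330. Check v ∈ {∞, 2, 3, 5, 7, 11, 13, 19, 23, 29}.
v=29: a=29^1·(≡27), b=29^3·(≡8) mod 29; (27|29)=-1, (8|29)=-1; (−1)^{1·3·14}·(-1)^3·(-1)^1 = +1.
v=11: a=11^2·(≡1), b=11^-2·(≡9) mod 11; (1|11)=+1, (9|11)=+1; (−1)^{2·-2·5}·(+1)^-2·(+1)^2 = +1.
v=23: a=23^0·(≡18), b=23^5·(≡7) mod 23; (18|23)=+1, (7|23)=-1; (−1)^{0·5·11}·(+1)^5·(-1)^0 = +1.
v=5: a=5^4·(≡1), b=5^5·(≡1) mod 5; (1|5)=+1, (1|5)=+1; (−1)^{4·5·2}·(+1)^5·(+1)^4 = +1.
v=7: a=7^0·(≡6), b=7^3·(≡5) mod 7; (6|7)=-1, (5|7)=-1; (−1)^{0·3·3}·(-1)^3·(-1)^0 = -1.
v=3: a=3^-7·(≡2), b=3^5·(≡1) mod 3; (2|3)=-1, (1|3)=+1; (−1)^{-7·5·1}·(-1)^5·(+1)^-7 = +1.
v=13: a=13^2·(≡12), b=13^4·(≡9) mod 13; (12|13)=+1, (9|13)=+1; (−1)^{2·4·6}·(+1)^4·(+1)^2 = +1.
v=2: v_2(a)=-7, v_2(b)=-9; units ≡ 3, 1 (mod 8); ε·ε+αω+βω = 1·0+-7·0+-9·1 ≡ 1  ⇒  (a,b)_2 = -1.
v=∞: -3306 < 0 and 2661330 > 0  ⇒  (a,b)_∞ = +1.
v=19: a=19^1·(≡9), b=19^3·(≡3) mod 19; (9|19)=+1, (3|19)=-1; (−1)^{1·3·9}·(+1)^3·(-1)^1 = +1.
|Ram(-3306, 2661330)| = 2, even; anisotropic at {2, 7}.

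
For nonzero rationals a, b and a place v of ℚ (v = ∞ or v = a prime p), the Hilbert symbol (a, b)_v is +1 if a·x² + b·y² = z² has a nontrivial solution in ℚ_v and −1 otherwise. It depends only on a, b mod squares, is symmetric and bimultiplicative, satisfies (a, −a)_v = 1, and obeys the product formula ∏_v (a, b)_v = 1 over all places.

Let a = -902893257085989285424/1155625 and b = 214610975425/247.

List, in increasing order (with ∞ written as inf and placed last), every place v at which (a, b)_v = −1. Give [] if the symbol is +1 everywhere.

(a, b) ≡ (-1771, 676039) mod (ℚ^×)²; places V = {2, 5, 7, 11, 13, 17, 19, 23, 43, ∞}.
(a,b)_7: α=7, u≡6; β=3, v≡5 (mod 7); (6|7)=-1, (5|7)=-1; sign (−1)^1·-1^3·-1^7 = -1.
(a,b)_19: α=0, u≡12; β=-1, v≡3 (mod 19); (12|19)=-1, (3|19)=-1; sign (−1)^0·-1^-1·-1^0 = -1.
(a,b)_11: α=7, u≡1; β=2, v≡5 (mod 11); (1|11)=+1, (5|11)=+1; sign (−1)^0·+1^2·+1^7 = +1.
(a,b)_5: α=-4, u≡4; β=2, v≡1 (mod 5); (4|5)=+1, (1|5)=+1; sign (−1)^0·+1^2·+1^-4 = +1.
(a,b)_17: α=2, u≡10; β=1, v≡13 (mod 17); (10|17)=-1, (13|17)=+1; sign (−1)^0·-1^1·+1^2 = -1.
(a,b)_2: α=4, β=0; u≡5, v≡7 (mod 8); ε(u)ε(v)=0·1, αω(v)=4·0, βω(u)=0·1; sum ≡ 0  ⇒  +1.
(a,b)_∞: sgn(-1771)=−, sgn(676039)=+, so +1.
(a,b)_23: α=3, u≡15; β=3, v≡22 (mod 23); (15|23)=-1, (22|23)=-1; sign (−1)^1·-1^3·-1^3 = -1.
(a,b)_13: α=0, u≡10; β=-1, v≡9 (mod 13); (10|13)=+1, (9|13)=+1; sign (−1)^0·+1^-1·+1^0 = +1.
(a,b)_43: α=-2, u≡14; β=0, v≡24 (mod 43); (14|43)=+1, (24|43)=+1; sign (−1)^0·+1^0·+1^-2 = +1.
|Ram(-1771, 676039)| = 4, even; anisotropic at {7, 17, 19, 23}.

[7, 17, 19, 23]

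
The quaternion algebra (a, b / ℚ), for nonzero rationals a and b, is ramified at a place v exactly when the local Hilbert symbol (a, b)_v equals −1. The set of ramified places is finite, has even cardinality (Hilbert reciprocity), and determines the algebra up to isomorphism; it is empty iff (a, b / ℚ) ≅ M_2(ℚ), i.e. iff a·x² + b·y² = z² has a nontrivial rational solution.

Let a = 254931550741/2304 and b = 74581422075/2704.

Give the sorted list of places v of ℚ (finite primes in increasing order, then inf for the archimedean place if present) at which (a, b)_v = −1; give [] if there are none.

[17, 23]

(a, b) ≡ (14411869, 626603) mod (ℚ^×)²; places V = {2, 3, 5, 7, 13, 17, 19, 23, 29, 31, 41, ∞}.
(a,b)_7: α=2, u≡5; β=0, v≡3 (mod 7); (5|7)=-1, (3|7)=-1; sign (−1)^0·-1^0·-1^2 = +1.
(a,b)_17: α=1, u≡1; β=1, v≡7 (mod 17); (1|17)=+1, (7|17)=-1; sign (−1)^0·+1^1·-1^1 = -1.
(a,b)_19: α=2, u≡10; β=0, v≡3 (mod 19); (10|19)=-1, (3|19)=-1; sign (−1)^0·-1^0·-1^2 = +1.
(a,b)_29: α=1, u≡21; β=1, v≡15 (mod 29); (21|29)=-1, (15|29)=-1; sign (−1)^0·-1^1·-1^1 = +1.
(a,b)_3: α=-2, u≡1; β=2, v≡2 (mod 3); (1|3)=+1, (2|3)=-1; sign (−1)^0·+1^2·-1^-2 = +1.
(a,b)_13: α=0, u≡12; β=-2, v≡10 (mod 13); (12|13)=+1, (10|13)=+1; sign (−1)^0·+1^-2·+1^0 = +1.
(a,b)_41: α=1, u≡36; β=1, v≡10 (mod 41); (36|41)=+1, (10|41)=+1; sign (−1)^0·+1^1·+1^1 = +1.
(a,b)_23: α=1, u≡7; β=2, v≡7 (mod 23); (7|23)=-1, (7|23)=-1; sign (−1)^0·-1^2·-1^1 = -1.
(a,b)_5: α=0, u≡4; β=2, v≡2 (mod 5); (4|5)=+1, (2|5)=-1; sign (−1)^0·+1^2·-1^0 = +1.
(a,b)_2: α=-8, β=-4; u≡5, v≡3 (mod 8); ε(u)ε(v)=0·1, αω(v)=-8·1, βω(u)=-4·1; sum ≡ 0  ⇒  +1.
(a,b)_∞: sgn(14411869)=+, sgn(626603)=+, so +1.
(a,b)_31: α=1, u≡22; β=1, v≡20 (mod 31); (22|31)=-1, (20|31)=+1; sign (−1)^1·-1^1·+1^1 = +1.
Ram(14411869, 626603) = {17, 23}; no ℚ_17-point on the conic.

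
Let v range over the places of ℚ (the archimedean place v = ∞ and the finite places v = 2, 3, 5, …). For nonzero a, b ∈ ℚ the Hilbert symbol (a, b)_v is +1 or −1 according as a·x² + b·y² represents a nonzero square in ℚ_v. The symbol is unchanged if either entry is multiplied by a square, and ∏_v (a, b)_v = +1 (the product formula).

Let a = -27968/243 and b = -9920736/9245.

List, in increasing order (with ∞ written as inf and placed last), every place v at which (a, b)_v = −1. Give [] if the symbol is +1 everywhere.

Mod squares: a ≡ -1311, b ≡ -7030. Check v ∈ {∞, 2, 3, 5, 7, 19, 23, 37, 43}.
v=19: a=19^1·(≡7), b=19^1·(≡3) mod 19; (7|19)=+1, (3|19)=-1; (−1)^{1·1·9}·(+1)^1·(-1)^1 = +1.
v=43: a=43^0·(≡27), b=43^-2·(≡19) mod 43; (27|43)=-1, (19|43)=-1; (−1)^{0·-2·21}·(-1)^-2·(-1)^0 = +1.
v=37: a=37^0·(≡9), b=37^1·(≡20) mod 37; (9|37)=+1, (20|37)=-1; (−1)^{0·1·18}·(+1)^1·(-1)^0 = +1.
v=2: v_2(a)=6, v_2(b)=5; units ≡ 1, 5 (mod 8); ε·ε+αω+βω = 0·0+6·1+5·0 ≡ 0  ⇒  (a,b)_2 = +1.
v=7: a=7^0·(≡5), b=7^2·(≡5) mod 7; (5|7)=-1, (5|7)=-1; (−1)^{0·2·3}·(-1)^2·(-1)^0 = +1.
v=3: a=3^-5·(≡1), b=3^2·(≡2) mod 3; (1|3)=+1, (2|3)=-1; (−1)^{-5·2·1}·(+1)^2·(-1)^-5 = -1.
v=5: a=5^0·(≡4), b=5^-1·(≡1) mod 5; (4|5)=+1, (1|5)=+1; (−1)^{0·-1·2}·(+1)^-1·(+1)^0 = +1.
v=∞: -1311 < 0 and -7030 < 0  ⇒  (a,b)_∞ = -1.
v=23: a=23^1·(≡2), b=23^0·(≡8) mod 23; (2|23)=+1, (8|23)=+1; (−1)^{1·0·11}·(+1)^0·(+1)^1 = +1.
|Ram(-1311, -7030)| = 2, even; anisotropic at {3, ∞}.

[3, inf]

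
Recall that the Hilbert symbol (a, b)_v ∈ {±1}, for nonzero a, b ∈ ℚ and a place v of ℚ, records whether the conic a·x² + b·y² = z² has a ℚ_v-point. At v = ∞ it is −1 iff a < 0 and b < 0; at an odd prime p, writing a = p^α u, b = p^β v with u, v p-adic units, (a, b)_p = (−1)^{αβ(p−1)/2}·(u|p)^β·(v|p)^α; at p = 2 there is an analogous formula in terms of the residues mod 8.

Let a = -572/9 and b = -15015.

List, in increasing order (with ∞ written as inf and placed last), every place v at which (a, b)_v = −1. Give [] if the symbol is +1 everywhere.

[5, inf]

Mod squares: a ≡ -143, b ≡ -15015. Check v ∈ {∞, 2, 3, 5, 7, 11, 13}.
v=11: a=11^1·(≡4), b=11^1·(≡10) mod 11; (4|11)=+1, (10|11)=-1; (−1)^{1·1·5}·(+1)^1·(-1)^1 = +1.
v=7: a=7^0·(≡1), b=7^1·(≡4) mod 7; (1|7)=+1, (4|7)=+1; (−1)^{0·1·3}·(+1)^1·(+1)^0 = +1.
v=∞: -143 < 0 and -15015 < 0  ⇒  (a,b)_∞ = -1.
v=5: a=5^0·(≡2), b=5^1·(≡2) mod 5; (2|5)=-1, (2|5)=-1; (−1)^{0·1·2}·(-1)^1·(-1)^0 = -1.
v=3: a=3^-2·(≡1), b=3^1·(≡2) mod 3; (1|3)=+1, (2|3)=-1; (−1)^{-2·1·1}·(+1)^1·(-1)^-2 = +1.
v=13: a=13^1·(≡11), b=13^1·(≡2) mod 13; (11|13)=-1, (2|13)=-1; (−1)^{1·1·6}·(-1)^1·(-1)^1 = +1.
v=2: v_2(a)=2, v_2(b)=0; units ≡ 1, 1 (mod 8); ε·ε+αω+βω = 0·0+2·0+0·0 ≡ 0  ⇒  (a,b)_2 = +1.
|Ram(-143, -15015)| = 2, even; anisotropic at {5, ∞}.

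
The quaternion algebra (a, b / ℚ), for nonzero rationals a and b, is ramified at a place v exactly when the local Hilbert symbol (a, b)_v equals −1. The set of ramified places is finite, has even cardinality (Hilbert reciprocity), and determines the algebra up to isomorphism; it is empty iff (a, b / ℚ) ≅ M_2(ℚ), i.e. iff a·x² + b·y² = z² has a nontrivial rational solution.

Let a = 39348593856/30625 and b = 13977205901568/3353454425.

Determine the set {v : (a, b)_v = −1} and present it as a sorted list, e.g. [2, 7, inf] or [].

[17, 19, 29, 37]

Mod squares: a ≡ 236379, b ≡ 5830201. Check v ∈ {∞, 2, 3, 5, 7, 11, 13, 17, 19, 23, 29, 31, 37, 53}.
v=31: a=31^0·(≡8), b=31^1·(≡18) mod 31; (8|31)=+1, (18|31)=+1; (−1)^{0·1·15}·(+1)^1·(+1)^0 = +1.
v=∞: 236379 > 0 and 5830201 > 0  ⇒  (a,b)_∞ = +1.
v=13: a=13^1·(≡3), b=13^1·(≡12) mod 13; (3|13)=+1, (12|13)=+1; (−1)^{1·1·6}·(+1)^1·(+1)^1 = +1.
v=7: a=7^-2·(≡6), b=7^2·(≡6) mod 7; (6|7)=-1, (6|7)=-1; (−1)^{-2·2·3}·(-1)^2·(-1)^-2 = +1.
v=53: a=53^0·(≡52), b=53^-4·(≡17) mod 53; (52|53)=+1, (17|53)=+1; (−1)^{0·-4·26}·(+1)^-4·(+1)^0 = +1.
v=29: a=29^1·(≡8), b=29^0·(≡3) mod 29; (8|29)=-1, (3|29)=-1; (−1)^{1·0·14}·(-1)^0·(-1)^1 = -1.
v=11: a=11^1·(≡6), b=11^0·(≡4) mod 11; (6|11)=-1, (4|11)=+1; (−1)^{1·0·5}·(-1)^0·(+1)^1 = +1.
v=5: a=5^-4·(≡4), b=5^-2·(≡4) mod 5; (4|5)=+1, (4|5)=+1; (−1)^{-4·-2·2}·(+1)^-2·(+1)^-4 = +1.
v=2: v_2(a)=6, v_2(b)=8; units ≡ 3, 1 (mod 8); ε·ε+αω+βω = 1·0+6·0+8·1 ≡ 0  ⇒  (a,b)_2 = +1.
v=19: a=19^1·(≡13), b=19^2·(≡18) mod 19; (13|19)=-1, (18|19)=-1; (−1)^{1·2·9}·(-1)^2·(-1)^1 = -1.
v=3: a=3^3·(≡1), b=3^2·(≡1) mod 3; (1|3)=+1, (1|3)=+1; (−1)^{3·2·1}·(+1)^2·(+1)^3 = +1.
v=23: a=23^0·(≡1), b=23^1·(≡8) mod 23; (1|23)=+1, (8|23)=+1; (−1)^{0·1·11}·(+1)^1·(+1)^0 = +1.
v=37: a=37^0·(≡8), b=37^1·(≡9) mod 37; (8|37)=-1, (9|37)=+1; (−1)^{0·1·18}·(-1)^1·(+1)^0 = -1.
v=17: a=17^2·(≡10), b=17^-1·(≡6) mod 17; (10|17)=-1, (6|17)=-1; (−1)^{2·-1·8}·(-1)^-1·(-1)^2 = -1.
Ram(236379, 5830201) = {17, 19, 29, 37}; no ℚ_17-point on the conic.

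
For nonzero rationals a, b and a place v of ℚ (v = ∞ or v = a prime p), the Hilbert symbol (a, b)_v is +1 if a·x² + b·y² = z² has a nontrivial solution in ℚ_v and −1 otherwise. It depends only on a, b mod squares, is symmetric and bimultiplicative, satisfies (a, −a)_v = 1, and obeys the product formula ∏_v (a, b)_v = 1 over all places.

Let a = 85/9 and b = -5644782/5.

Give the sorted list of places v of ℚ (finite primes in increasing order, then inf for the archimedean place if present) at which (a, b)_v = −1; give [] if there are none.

[2, 11, 13, 43]

(a, b) ≡ (85, -3135990) mod (ℚ^×)²; places V = {2, 3, 5, 11, 13, 17, 43, ∞}.
(a,b)_17: α=1, u≡10; β=1, v≡3 (mod 17); (10|17)=-1, (3|17)=-1; sign (−1)^0·-1^1·-1^1 = +1.
(a,b)_2: α=0, β=1; u≡5, v≡5 (mod 8); ε(u)ε(v)=0·0, αω(v)=0·1, βω(u)=1·1; sum ≡ 1  ⇒  -1.
(a,b)_43: α=0, u≡19; β=1, v≡1 (mod 43); (19|43)=-1, (1|43)=+1; sign (−1)^0·-1^1·+1^0 = -1.
(a,b)_13: α=0, u≡8; β=1, v≡5 (mod 13); (8|13)=-1, (5|13)=-1; sign (−1)^0·-1^1·-1^0 = -1.
(a,b)_5: α=1, u≡3; β=-1, v≡3 (mod 5); (3|5)=-1, (3|5)=-1; sign (−1)^0·-1^-1·-1^1 = +1.
(a,b)_3: α=-2, u≡1; β=3, v≡2 (mod 3); (1|3)=+1, (2|3)=-1; sign (−1)^0·+1^3·-1^-2 = +1.
(a,b)_∞: sgn(85)=+, sgn(-3135990)=−, so +1.
(a,b)_11: α=0, u≡7; β=1, v≡2 (mod 11); (7|11)=-1, (2|11)=-1; sign (−1)^0·-1^1·-1^0 = -1.
Ram(85, -3135990) = {2, 11, 13, 43}; no ℚ_2-point on the conic.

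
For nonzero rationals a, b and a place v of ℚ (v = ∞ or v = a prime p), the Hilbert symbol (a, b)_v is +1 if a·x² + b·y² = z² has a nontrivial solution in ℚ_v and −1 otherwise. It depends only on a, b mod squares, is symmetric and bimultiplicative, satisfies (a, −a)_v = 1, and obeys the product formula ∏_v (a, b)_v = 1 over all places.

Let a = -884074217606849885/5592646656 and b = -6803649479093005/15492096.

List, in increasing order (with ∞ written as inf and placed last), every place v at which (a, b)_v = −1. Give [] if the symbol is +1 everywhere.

[2, 5, 29, inf]

(a, b) ≡ (-11165, -189805) mod (ℚ^×)²; places V = {2, 3, 5, 7, 11, 17, 19, 29, 37, 41, 43, 47, ∞}.
(a,b)_29: α=1, u≡2; β=1, v≡13 (mod 29); (2|29)=-1, (13|29)=+1; sign (−1)^0·-1^1·+1^1 = -1.
(a,b)_19: α=-2, u≡7; β=0, v≡1 (mod 19); (7|19)=+1, (1|19)=+1; sign (−1)^0·+1^0·+1^-2 = +1.
(a,b)_7: α=3, u≡2; β=3, v≡6 (mod 7); (2|7)=+1, (6|7)=-1; sign (−1)^1·+1^3·-1^3 = +1.
(a,b)_3: α=-2, u≡1; β=-2, v≡2 (mod 3); (1|3)=+1, (2|3)=-1; sign (−1)^0·+1^-2·-1^-2 = +1.
(a,b)_43: α=2, u≡36; β=2, v≡16 (mod 43); (36|43)=+1, (16|43)=+1; sign (−1)^0·+1^2·+1^2 = +1.
(a,b)_5: α=1, u≡3; β=1, v≡4 (mod 5); (3|5)=-1, (4|5)=+1; sign (−1)^0·-1^1·+1^1 = -1.
(a,b)_∞: sgn(-11165)=−, sgn(-189805)=−, so -1.
(a,b)_17: α=2, u≡1; β=3, v≡13 (mod 17); (1|17)=+1, (13|17)=+1; sign (−1)^0·+1^3·+1^2 = +1.
(a,b)_37: α=2, u≡10; β=2, v≡18 (mod 37); (10|37)=+1, (18|37)=-1; sign (−1)^0·+1^2·-1^2 = +1.
(a,b)_41: α=-2, u≡27; β=-2, v≡21 (mod 41); (27|41)=-1, (21|41)=+1; sign (−1)^0·-1^-2·+1^-2 = +1.
(a,b)_2: α=-10, β=-10; u≡3, v≡3 (mod 8); ε(u)ε(v)=1·1, αω(v)=-10·1, βω(u)=-10·1; sum ≡ 1  ⇒  -1.
(a,b)_11: α=1, u≡7; β=1, v≡9 (mod 11); (7|11)=-1, (9|11)=+1; sign (−1)^1·-1^1·+1^1 = +1.
(a,b)_47: α=2, u≡12; β=0, v≡42 (mod 47); (12|47)=+1, (42|47)=+1; sign (−1)^0·+1^0·+1^2 = +1.
Ram(-11165, -189805) = {2, 5, 29, ∞}; no ℚ_2-point on the conic.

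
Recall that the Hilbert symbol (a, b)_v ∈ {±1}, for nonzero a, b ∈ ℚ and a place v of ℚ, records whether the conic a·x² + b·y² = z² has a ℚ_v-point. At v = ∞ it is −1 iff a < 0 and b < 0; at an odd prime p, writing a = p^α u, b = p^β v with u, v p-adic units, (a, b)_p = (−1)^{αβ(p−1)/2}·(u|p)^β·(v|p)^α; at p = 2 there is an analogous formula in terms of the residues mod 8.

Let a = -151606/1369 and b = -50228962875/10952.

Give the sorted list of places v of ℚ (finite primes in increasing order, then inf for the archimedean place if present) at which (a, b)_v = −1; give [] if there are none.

[13, 19, 31, inf]

(a, b) ≡ (-3094, -9111830) mod (ℚ^×)²; places V = {2, 3, 5, 7, 13, 17, 19, 31, 37, ∞}.
(a,b)_2: α=1, β=-3; u≡5, v≡5 (mod 8); ε(u)ε(v)=0·0, αω(v)=1·1, βω(u)=-3·1; sum ≡ 0  ⇒  +1.
(a,b)_31: α=0, u≡3; β=1, v≡3 (mod 31); (3|31)=-1, (3|31)=-1; sign (−1)^0·-1^1·-1^0 = -1.
(a,b)_19: α=0, u≡14; β=1, v≡4 (mod 19); (14|19)=-1, (4|19)=+1; sign (−1)^0·-1^1·+1^0 = -1.
(a,b)_17: α=1, u≡14; β=1, v≡14 (mod 17); (14|17)=-1, (14|17)=-1; sign (−1)^0·-1^1·-1^1 = +1.
(a,b)_13: α=1, u≡3; β=1, v≡2 (mod 13); (3|13)=+1, (2|13)=-1; sign (−1)^0·+1^1·-1^1 = -1.
(a,b)_5: α=0, u≡1; β=3, v≡1 (mod 5); (1|5)=+1, (1|5)=+1; sign (−1)^0·+1^3·+1^0 = +1.
(a,b)_37: α=-2, u≡20; β=-2, v≡27 (mod 37); (20|37)=-1, (27|37)=+1; sign (−1)^0·-1^-2·+1^-2 = +1.
(a,b)_7: α=3, u≡5; β=3, v≡2 (mod 7); (5|7)=-1, (2|7)=+1; sign (−1)^1·-1^3·+1^3 = +1.
(a,b)_3: α=0, u≡2; β=2, v≡1 (mod 3); (2|3)=-1, (1|3)=+1; sign (−1)^0·-1^2·+1^0 = +1.
(a,b)_∞: sgn(-3094)=−, sgn(-9111830)=−, so -1.
|Ram(-3094, -9111830)| = 4, even; anisotropic at {13, 19, 31, ∞}.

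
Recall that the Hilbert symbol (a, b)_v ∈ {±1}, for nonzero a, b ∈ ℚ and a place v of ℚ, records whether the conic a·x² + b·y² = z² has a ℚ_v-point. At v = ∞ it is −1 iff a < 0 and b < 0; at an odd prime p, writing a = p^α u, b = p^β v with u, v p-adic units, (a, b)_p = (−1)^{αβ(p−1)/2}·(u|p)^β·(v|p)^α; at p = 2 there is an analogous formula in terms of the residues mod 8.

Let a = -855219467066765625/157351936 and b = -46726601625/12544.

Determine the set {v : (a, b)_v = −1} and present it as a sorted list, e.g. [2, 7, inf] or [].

[2, 5, 11, 17, 37, inf]

(a, b) ≡ (-2553, -23074865) mod (ℚ^×)²; places V = {2, 3, 5, 7, 11, 17, 23, 29, 37, ∞}.
(a,b)_23: α=1, u≡1; β=1, v≡21 (mod 23); (1|23)=+1, (21|23)=-1; sign (−1)^1·+1^1·-1^1 = +1.
(a,b)_5: α=6, u≡2; β=3, v≡3 (mod 5); (2|5)=-1, (3|5)=-1; sign (−1)^0·-1^3·-1^6 = -1.
(a,b)_37: α=1, u≡2; β=1, v≡26 (mod 37); (2|37)=-1, (26|37)=+1; sign (−1)^0·-1^1·+1^1 = -1.
(a,b)_3: α=7, u≡1; β=4, v≡1 (mod 3); (1|3)=+1, (1|3)=+1; sign (−1)^0·+1^4·+1^7 = +1.
(a,b)_2: α=-16, β=-8; u≡7, v≡7 (mod 8); ε(u)ε(v)=1·1, αω(v)=-16·0, βω(u)=-8·0; sum ≡ 1  ⇒  -1.
(a,b)_29: α=2, u≡24; β=1, v≡11 (mod 29); (24|29)=+1, (11|29)=-1; sign (−1)^0·+1^1·-1^2 = +1.
(a,b)_∞: sgn(-2553)=−, sgn(-23074865)=−, so -1.
(a,b)_11: α=2, u≡10; β=1, v≡10 (mod 11); (10|11)=-1, (10|11)=-1; sign (−1)^0·-1^1·-1^2 = -1.
(a,b)_17: α=2, u≡14; β=1, v≡14 (mod 17); (14|17)=-1, (14|17)=-1; sign (−1)^0·-1^1·-1^2 = -1.
(a,b)_7: α=-4, u≡4; β=-2, v≡6 (mod 7); (4|7)=+1, (6|7)=-1; sign (−1)^0·+1^-2·-1^-4 = +1.
(-2553, -23074865 / ℚ) ramifies at {2, 5, 11, 17, 37, ∞}: a division algebra.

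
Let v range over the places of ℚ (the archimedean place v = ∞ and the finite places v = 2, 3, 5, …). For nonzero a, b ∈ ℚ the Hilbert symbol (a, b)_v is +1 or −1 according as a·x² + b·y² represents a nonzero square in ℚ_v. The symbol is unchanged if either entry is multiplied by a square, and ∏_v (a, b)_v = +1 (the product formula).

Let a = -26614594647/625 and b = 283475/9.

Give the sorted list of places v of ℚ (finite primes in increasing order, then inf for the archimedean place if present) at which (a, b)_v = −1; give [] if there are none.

[17, 23]

(a, b) ≡ (-23, 11339) mod (ℚ^×)²; places V = {2, 3, 5, 17, 23, 29, ∞}.
(a,b)_29: α=2, u≡9; β=1, v≡26 (mod 29); (9|29)=+1, (26|29)=-1; sign (−1)^0·+1^1·-1^2 = +1.
(a,b)_5: α=-4, u≡3; β=2, v≡1 (mod 5); (3|5)=-1, (1|5)=+1; sign (−1)^0·-1^2·+1^-4 = +1.
(a,b)_17: α=2, u≡12; β=1, v≡13 (mod 17); (12|17)=-1, (13|17)=+1; sign (−1)^0·-1^1·+1^2 = -1.
(a,b)_23: α=3, u≡5; β=1, v≡15 (mod 23); (5|23)=-1, (15|23)=-1; sign (−1)^1·-1^1·-1^3 = -1.
(a,b)_∞: sgn(-23)=−, sgn(11339)=+, so +1.
(a,b)_3: α=2, u≡1; β=-2, v≡2 (mod 3); (1|3)=+1, (2|3)=-1; sign (−1)^0·+1^-2·-1^2 = +1.
(a,b)_2: α=0, β=0; u≡1, v≡3 (mod 8); ε(u)ε(v)=0·1, αω(v)=0·1, βω(u)=0·0; sum ≡ 0  ⇒  +1.
|Ram(-23, 11339)| = 2, even; anisotropic at {17, 23}.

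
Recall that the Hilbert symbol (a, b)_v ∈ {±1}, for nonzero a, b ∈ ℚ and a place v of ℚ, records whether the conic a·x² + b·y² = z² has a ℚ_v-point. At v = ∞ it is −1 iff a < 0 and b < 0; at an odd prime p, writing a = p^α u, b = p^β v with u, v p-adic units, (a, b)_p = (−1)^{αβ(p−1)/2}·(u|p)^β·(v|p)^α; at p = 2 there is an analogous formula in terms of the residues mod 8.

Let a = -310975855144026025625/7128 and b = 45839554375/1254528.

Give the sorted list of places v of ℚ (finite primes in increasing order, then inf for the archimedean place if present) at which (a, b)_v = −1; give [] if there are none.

(a, b) ≡ (-155078, 1406) mod (ℚ^×)²; places V = {2, 3, 5, 7, 11, 17, 19, 37, 53, ∞}.
(a,b)_37: α=4, u≡36; β=1, v≡16 (mod 37); (36|37)=+1, (16|37)=+1; sign (−1)^0·+1^1·+1^4 = +1.
(a,b)_17: α=2, u≡8; β=2, v≡7 (mod 17); (8|17)=+1, (7|17)=-1; sign (−1)^0·+1^2·-1^2 = +1.
(a,b)_19: α=5, u≡14; β=3, v≡17 (mod 19); (14|19)=-1, (17|19)=+1; sign (−1)^1·-1^3·+1^5 = +1.
(a,b)_∞: sgn(-155078)=−, sgn(1406)=+, so +1.
(a,b)_7: α=1, u≡1; β=0, v≡3 (mod 7); (1|7)=+1, (3|7)=-1; sign (−1)^0·+1^0·-1^1 = -1.
(a,b)_5: α=4, u≡3; β=4, v≡4 (mod 5); (3|5)=-1, (4|5)=+1; sign (−1)^0·-1^4·+1^4 = +1.
(a,b)_3: α=-4, u≡1; β=-4, v≡2 (mod 3); (1|3)=+1, (2|3)=-1; sign (−1)^0·+1^-4·-1^-4 = +1.
(a,b)_11: α=-1, u≡1; β=-2, v≡9 (mod 11); (1|11)=+1, (9|11)=+1; sign (−1)^0·+1^-2·+1^-1 = +1.
(a,b)_2: α=-3, β=-7; u≡5, v≡7 (mod 8); ε(u)ε(v)=0·1, αω(v)=-3·0, βω(u)=-7·1; sum ≡ 1  ⇒  -1.
(a,b)_53: α=1, u≡44; β=0, v≡4 (mod 53); (44|53)=+1, (4|53)=+1; sign (−1)^0·+1^0·+1^1 = +1.
|Ram(-155078, 1406)| = 2, even; anisotropic at {2, 7}.

[2, 7]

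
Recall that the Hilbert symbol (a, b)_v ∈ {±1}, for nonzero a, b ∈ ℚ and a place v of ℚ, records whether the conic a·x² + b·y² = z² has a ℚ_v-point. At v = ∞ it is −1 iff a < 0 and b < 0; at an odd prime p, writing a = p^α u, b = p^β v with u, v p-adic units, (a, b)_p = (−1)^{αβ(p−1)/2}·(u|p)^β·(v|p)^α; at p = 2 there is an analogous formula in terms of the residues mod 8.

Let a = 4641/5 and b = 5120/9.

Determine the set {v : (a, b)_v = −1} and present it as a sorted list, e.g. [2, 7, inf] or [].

[3, 7, 13, 17]

Mod squares: a ≡ 23205, b ≡ 5. Check v ∈ {∞, 2, 3, 5, 7, 13, 17}.
v=2: v_2(a)=0, v_2(b)=10; units ≡ 5, 5 (mod 8); ε·ε+αω+βω = 0·0+0·1+10·1 ≡ 0  ⇒  (a,b)_2 = +1.
v=7: a=7^1·(≡1), b=7^0·(≡5) mod 7; (1|7)=+1, (5|7)=-1; (−1)^{1·0·3}·(+1)^0·(-1)^1 = -1.
v=17: a=17^1·(≡7), b=17^0·(≡6) mod 17; (7|17)=-1, (6|17)=-1; (−1)^{1·0·8}·(-1)^0·(-1)^1 = -1.
v=∞: 23205 > 0 and 5 > 0  ⇒  (a,b)_∞ = +1.
v=5: a=5^-1·(≡1), b=5^1·(≡1) mod 5; (1|5)=+1, (1|5)=+1; (−1)^{-1·1·2}·(+1)^1·(+1)^-1 = +1.
v=3: a=3^1·(≡1), b=3^-2·(≡2) mod 3; (1|3)=+1, (2|3)=-1; (−1)^{1·-2·1}·(+1)^-2·(-1)^1 = -1.
v=13: a=13^1·(≡9), b=13^0·(≡7) mod 13; (9|13)=+1, (7|13)=-1; (−1)^{1·0·6}·(+1)^0·(-1)^1 = -1.
(23205, 5 / ℚ) ramifies at {3, 7, 13, 17}: a division algebra.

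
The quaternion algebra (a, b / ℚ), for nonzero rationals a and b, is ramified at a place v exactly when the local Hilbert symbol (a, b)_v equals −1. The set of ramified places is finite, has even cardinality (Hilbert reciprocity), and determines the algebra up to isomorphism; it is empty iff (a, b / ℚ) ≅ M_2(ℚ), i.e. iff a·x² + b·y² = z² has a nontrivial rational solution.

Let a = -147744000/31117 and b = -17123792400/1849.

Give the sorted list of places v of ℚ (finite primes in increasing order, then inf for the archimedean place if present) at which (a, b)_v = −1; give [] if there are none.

[2, 3, 13, 19, 29, 31, 37, inf]

(a, b) ≡ (-10545, -4756609) mod (ℚ^×)²; places V = {2, 3, 5, 11, 13, 19, 29, 31, 37, 43, ∞}.
(a,b)_13: α=0, u≡8; β=1, v≡7 (mod 13); (8|13)=-1, (7|13)=-1; sign (−1)^0·-1^1·-1^0 = -1.
(a,b)_37: α=-1, u≡4; β=1, v≡24 (mod 37); (4|37)=+1, (24|37)=-1; sign (−1)^0·+1^1·-1^-1 = -1.
(a,b)_31: α=0, u≡11; β=1, v≡27 (mod 31); (11|31)=-1, (27|31)=-1; sign (−1)^0·-1^1·-1^0 = -1.
(a,b)_3: α=5, u≡1; β=2, v≡2 (mod 3); (1|3)=+1, (2|3)=-1; sign (−1)^0·+1^2·-1^5 = -1.
(a,b)_11: α=0, u≡4; β=1, v≡6 (mod 11); (4|11)=+1, (6|11)=-1; sign (−1)^0·+1^1·-1^0 = +1.
(a,b)_5: α=3, u≡4; β=2, v≡1 (mod 5); (4|5)=+1, (1|5)=+1; sign (−1)^0·+1^2·+1^3 = +1.
(a,b)_2: α=8, β=4; u≡7, v≡7 (mod 8); ε(u)ε(v)=1·1, αω(v)=8·0, βω(u)=4·0; sum ≡ 1  ⇒  -1.
(a,b)_43: α=0, u≡20; β=-2, v≡33 (mod 43); (20|43)=-1, (33|43)=-1; sign (−1)^0·-1^-2·-1^0 = +1.
(a,b)_29: α=-2, u≡12; β=1, v≡19 (mod 29); (12|29)=-1, (19|29)=-1; sign (−1)^0·-1^1·-1^-2 = -1.
(a,b)_∞: sgn(-10545)=−, sgn(-4756609)=−, so -1.
(a,b)_19: α=1, u≡12; β=0, v≡14 (mod 19); (12|19)=-1, (14|19)=-1; sign (−1)^0·-1^0·-1^1 = -1.
(-10545, -4756609 / ℚ) ramifies at {2, 3, 13, 19, 29, 31, 37, ∞}: a division algebra.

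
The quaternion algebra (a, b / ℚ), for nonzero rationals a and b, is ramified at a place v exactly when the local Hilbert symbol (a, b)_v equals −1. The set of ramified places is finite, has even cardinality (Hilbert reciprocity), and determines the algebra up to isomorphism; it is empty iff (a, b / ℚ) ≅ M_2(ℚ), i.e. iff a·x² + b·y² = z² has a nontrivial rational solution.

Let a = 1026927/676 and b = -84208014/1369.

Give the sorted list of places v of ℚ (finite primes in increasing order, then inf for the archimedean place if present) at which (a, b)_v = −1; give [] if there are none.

[]

(a, b) ≡ (943, -46) mod (ℚ^×)²; places V = {2, 3, 11, 13, 23, 37, 41, ∞}.
(a,b)_41: α=1, u≡8; β=2, v≡21 (mod 41); (8|41)=+1, (21|41)=+1; sign (−1)^0·+1^2·+1^1 = +1.
(a,b)_11: α=2, u≡10; β=2, v≡5 (mod 11); (10|11)=-1, (5|11)=+1; sign (−1)^0·-1^2·+1^2 = +1.
(a,b)_∞: sgn(943)=+, sgn(-46)=−, so +1.
(a,b)_2: α=-2, β=1; u≡7, v≡1 (mod 8); ε(u)ε(v)=1·0, αω(v)=-2·0, βω(u)=1·0; sum ≡ 0  ⇒  +1.
(a,b)_3: α=2, u≡1; β=2, v≡2 (mod 3); (1|3)=+1, (2|3)=-1; sign (−1)^0·+1^2·-1^2 = +1.
(a,b)_37: α=0, u≡14; β=-2, v≡27 (mod 37); (14|37)=-1, (27|37)=+1; sign (−1)^0·-1^-2·+1^0 = +1.
(a,b)_13: α=-2, u≡11; β=0, v≡8 (mod 13); (11|13)=-1, (8|13)=-1; sign (−1)^0·-1^0·-1^-2 = +1.
(a,b)_23: α=1, u≡16; β=1, v≡5 (mod 23); (16|23)=+1, (5|23)=-1; sign (−1)^1·+1^1·-1^1 = +1.
Every local symbol is +1, so the conic 943·x² + -46·y² = z² has ℚ_v-points for all v and hence a ℚ-point; (a, b / ℚ) ≅ M_2(ℚ).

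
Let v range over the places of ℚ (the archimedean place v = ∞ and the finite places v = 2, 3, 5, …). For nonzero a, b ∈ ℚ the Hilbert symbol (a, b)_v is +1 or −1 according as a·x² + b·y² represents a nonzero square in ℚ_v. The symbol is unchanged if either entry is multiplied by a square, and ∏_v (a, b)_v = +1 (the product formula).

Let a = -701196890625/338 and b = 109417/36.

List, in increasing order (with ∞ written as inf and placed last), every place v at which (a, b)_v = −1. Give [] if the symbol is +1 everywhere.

[7, 29]

Mod squares: a ≡ -2, b ≡ 2233. Check v ∈ {∞, 2, 3, 5, 7, 11, 13, 29}.
v=29: a=29^2·(≡11), b=29^1·(≡17) mod 29; (11|29)=-1, (17|29)=-1; (−1)^{2·1·14}·(-1)^1·(-1)^2 = -1.
v=7: a=7^2·(≡5), b=7^3·(≡4) mod 7; (5|7)=-1, (4|7)=+1; (−1)^{2·3·3}·(-1)^3·(+1)^2 = -1.
v=3: a=3^2·(≡1), b=3^-2·(≡1) mod 3; (1|3)=+1, (1|3)=+1; (−1)^{2·-2·1}·(+1)^-2·(+1)^2 = +1.
v=∞: -2 < 0 and 2233 > 0  ⇒  (a,b)_∞ = +1.
v=11: a=11^2·(≡1), b=11^1·(≡1) mod 11; (1|11)=+1, (1|11)=+1; (−1)^{2·1·5}·(+1)^1·(+1)^2 = +1.
v=13: a=13^-2·(≡8), b=13^0·(≡10) mod 13; (8|13)=-1, (10|13)=+1; (−1)^{-2·0·6}·(-1)^0·(+1)^-2 = +1.
v=2: v_2(a)=-1, v_2(b)=-2; units ≡ 7, 1 (mod 8); ε·ε+αω+βω = 1·0+-1·0+-2·0 ≡ 0  ⇒  (a,b)_2 = +1.
v=5: a=5^6·(≡3), b=5^0·(≡2) mod 5; (3|5)=-1, (2|5)=-1; (−1)^{6·0·2}·(-1)^0·(-1)^6 = +1.
(-2, 2233 / ℚ) ramifies at {7, 29}: a division algebra.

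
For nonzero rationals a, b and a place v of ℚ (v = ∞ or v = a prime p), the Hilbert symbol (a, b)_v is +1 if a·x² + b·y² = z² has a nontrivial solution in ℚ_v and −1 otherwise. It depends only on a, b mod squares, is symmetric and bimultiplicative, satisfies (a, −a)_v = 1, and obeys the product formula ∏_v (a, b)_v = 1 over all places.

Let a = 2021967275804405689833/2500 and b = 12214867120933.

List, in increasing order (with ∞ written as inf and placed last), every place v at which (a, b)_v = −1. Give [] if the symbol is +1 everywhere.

[23, 31]

Mod squares: a ≡ 19419502577, b ≡ 30873613. Check v ∈ {∞, 2, 3, 5, 17, 19, 23, 31, 37, 43, 53}.
v=∞: 19419502577 > 0 and 30873613 > 0  ⇒  (a,b)_∞ = +1.
v=53: a=53^1·(≡45), b=53^1·(≡8) mod 53; (45|53)=-1, (8|53)=-1; (−1)^{1·1·26}·(-1)^1·(-1)^1 = +1.
v=19: a=19^3·(≡13), b=19^1·(≡17) mod 19; (13|19)=-1, (17|19)=+1; (−1)^{3·1·9}·(-1)^1·(+1)^3 = +1.
v=37: a=37^3·(≡6), b=37^2·(≡7) mod 37; (6|37)=-1, (7|37)=+1; (−1)^{3·2·18}·(-1)^2·(+1)^3 = +1.
v=23: a=23^1·(≡20), b=23^1·(≡21) mod 23; (20|23)=-1, (21|23)=-1; (−1)^{1·1·11}·(-1)^1·(-1)^1 = -1.
v=2: v_2(a)=-2, v_2(b)=0; units ≡ 1, 5 (mod 8); ε·ε+αω+βω = 0·0+-2·1+0·0 ≡ 0  ⇒  (a,b)_2 = +1.
v=5: a=5^-4·(≡2), b=5^0·(≡3) mod 5; (2|5)=-1, (3|5)=-1; (−1)^{-4·0·2}·(-1)^0·(-1)^-4 = +1.
v=31: a=31^1·(≡12), b=31^1·(≡13) mod 31; (12|31)=-1, (13|31)=-1; (−1)^{1·1·15}·(-1)^1·(-1)^1 = -1.
v=17: a=17^3·(≡7), b=17^2·(≡16) mod 17; (7|17)=-1, (16|17)=+1; (−1)^{3·2·8}·(-1)^2·(+1)^3 = +1.
v=3: a=3^6·(≡2), b=3^0·(≡1) mod 3; (2|3)=-1, (1|3)=+1; (−1)^{6·0·1}·(-1)^0·(+1)^6 = +1.
v=43: a=43^1·(≡14), b=43^1·(≡3) mod 43; (14|43)=+1, (3|43)=-1; (−1)^{1·1·21}·(+1)^1·(-1)^1 = +1.
|Ram(19419502577, 30873613)| = 2, even; anisotropic at {23, 31}.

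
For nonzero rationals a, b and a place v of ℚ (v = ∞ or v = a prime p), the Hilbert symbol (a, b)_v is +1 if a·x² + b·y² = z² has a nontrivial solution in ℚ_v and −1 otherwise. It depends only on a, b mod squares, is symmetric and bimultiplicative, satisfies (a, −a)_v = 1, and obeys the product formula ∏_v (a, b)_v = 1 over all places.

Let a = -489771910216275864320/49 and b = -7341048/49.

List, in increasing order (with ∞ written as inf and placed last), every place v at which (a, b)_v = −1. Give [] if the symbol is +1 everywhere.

(a, b) ≡ (-509795, -203918) mod (ℚ^×)²; places V = {2, 3, 5, 7, 11, 13, 19, 23, 31, ∞}.
(a,b)_11: α=3, u≡1; β=1, v≡7 (mod 11); (1|11)=+1, (7|11)=-1; sign (−1)^1·+1^1·-1^3 = +1.
(a,b)_23: α=3, u≡7; β=1, v≡6 (mod 23); (7|23)=-1, (6|23)=+1; sign (−1)^1·-1^1·+1^3 = +1.
(a,b)_∞: sgn(-509795)=−, sgn(-203918)=−, so -1.
(a,b)_31: α=3, u≡9; β=1, v≡19 (mod 31); (9|31)=+1, (19|31)=+1; sign (−1)^1·+1^1·+1^3 = -1.
(a,b)_7: α=-2, u≡4; β=-2, v≡6 (mod 7); (4|7)=+1, (6|7)=-1; sign (−1)^0·+1^-2·-1^-2 = +1.
(a,b)_13: α=3, u≡6; β=1, v≡5 (mod 13); (6|13)=-1, (5|13)=-1; sign (−1)^0·-1^1·-1^3 = +1.
(a,b)_5: α=1, u≡4; β=0, v≡3 (mod 5); (4|5)=+1, (3|5)=-1; sign (−1)^0·+1^0·-1^1 = -1.
(a,b)_3: α=0, u≡1; β=2, v≡1 (mod 3); (1|3)=+1, (1|3)=+1; sign (−1)^0·+1^2·+1^0 = +1.
(a,b)_19: α=2, u≡12; β=0, v≡7 (mod 19); (12|19)=-1, (7|19)=+1; sign (−1)^0·-1^0·+1^2 = +1.
(a,b)_2: α=8, β=3; u≡5, v≡1 (mod 8); ε(u)ε(v)=0·0, αω(v)=8·0, βω(u)=3·1; sum ≡ 1  ⇒  -1.
Ram(-509795, -203918) = {2, 5, 31, ∞}; no ℚ_2-point on the conic.

[2, 5, 31, inf]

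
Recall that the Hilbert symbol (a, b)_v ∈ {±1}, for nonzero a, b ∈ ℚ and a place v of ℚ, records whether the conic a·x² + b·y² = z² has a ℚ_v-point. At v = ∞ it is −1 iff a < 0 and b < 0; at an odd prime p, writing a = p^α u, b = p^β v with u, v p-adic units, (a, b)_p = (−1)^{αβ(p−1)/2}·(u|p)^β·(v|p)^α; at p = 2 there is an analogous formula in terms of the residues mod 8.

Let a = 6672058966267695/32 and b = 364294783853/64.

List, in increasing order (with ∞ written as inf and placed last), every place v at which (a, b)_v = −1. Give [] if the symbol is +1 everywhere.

Mod squares: a ≡ 2590, b ≡ 77. Check v ∈ {∞, 2, 3, 5, 7, 11, 13, 37}.
v=2: v_2(a)=-5, v_2(b)=-6; units ≡ 7, 5 (mod 8); ε·ε+αω+βω = 1·0+-5·1+-6·0 ≡ 1  ⇒  (a,b)_2 = -1.
v=∞: 2590 > 0 and 77 > 0  ⇒  (a,b)_∞ = +1.
v=5: a=5^1·(≡2), b=5^0·(≡2) mod 5; (2|5)=-1, (2|5)=-1; (−1)^{1·0·2}·(-1)^0·(-1)^1 = -1.
v=7: a=7^1·(≡3), b=7^1·(≡4) mod 7; (3|7)=-1, (4|7)=+1; (−1)^{1·1·3}·(-1)^1·(+1)^1 = +1.
v=37: a=37^3·(≡30), b=37^2·(≡9) mod 37; (30|37)=+1, (9|37)=+1; (−1)^{3·2·18}·(+1)^2·(+1)^3 = +1.
v=13: a=13^4·(≡1), b=13^4·(≡3) mod 13; (1|13)=+1, (3|13)=+1; (−1)^{4·4·6}·(+1)^4·(+1)^4 = +1.
v=3: a=3^2·(≡1), b=3^0·(≡2) mod 3; (1|3)=+1, (2|3)=-1; (−1)^{2·0·1}·(+1)^0·(-1)^2 = +1.
v=11: a=11^4·(≡4), b=11^3·(≡6) mod 11; (4|11)=+1, (6|11)=-1; (−1)^{4·3·5}·(+1)^3·(-1)^4 = +1.
|Ram(2590, 77)| = 2, even; anisotropic at {2, 5}.

[2, 5]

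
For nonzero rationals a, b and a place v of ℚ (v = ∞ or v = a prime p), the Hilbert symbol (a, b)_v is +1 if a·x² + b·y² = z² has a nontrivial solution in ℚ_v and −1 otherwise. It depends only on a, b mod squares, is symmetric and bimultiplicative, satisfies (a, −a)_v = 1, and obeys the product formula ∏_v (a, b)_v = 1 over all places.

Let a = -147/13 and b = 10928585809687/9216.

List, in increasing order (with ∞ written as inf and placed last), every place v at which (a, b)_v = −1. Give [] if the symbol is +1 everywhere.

(a, b) ≡ (-39, 943) mod (ℚ^×)²; places V = {2, 3, 7, 13, 23, 41, ∞}.
(a,b)_∞: sgn(-39)=−, sgn(943)=+, so +1.
(a,b)_7: α=2, u≡3; β=4, v≡3 (mod 7); (3|7)=-1, (3|7)=-1; sign (−1)^0·-1^4·-1^2 = +1.
(a,b)_41: α=0, u≡36; β=1, v≡10 (mod 41); (36|41)=+1, (10|41)=+1; sign (−1)^0·+1^1·+1^0 = +1.
(a,b)_3: α=1, u≡2; β=-2, v≡1 (mod 3); (2|3)=-1, (1|3)=+1; sign (−1)^0·-1^-2·+1^1 = +1.
(a,b)_13: α=-1, u≡9; β=6, v≡2 (mod 13); (9|13)=+1, (2|13)=-1; sign (−1)^0·+1^6·-1^-1 = -1.
(a,b)_2: α=0, β=-10; u≡1, v≡7 (mod 8); ε(u)ε(v)=0·1, αω(v)=0·0, βω(u)=-10·0; sum ≡ 0  ⇒  +1.
(a,b)_23: α=0, u≡17; β=1, v≡9 (mod 23); (17|23)=-1, (9|23)=+1; sign (−1)^0·-1^1·+1^0 = -1.
|Ram(-39, 943)| = 2, even; anisotropic at {13, 23}.

[13, 23]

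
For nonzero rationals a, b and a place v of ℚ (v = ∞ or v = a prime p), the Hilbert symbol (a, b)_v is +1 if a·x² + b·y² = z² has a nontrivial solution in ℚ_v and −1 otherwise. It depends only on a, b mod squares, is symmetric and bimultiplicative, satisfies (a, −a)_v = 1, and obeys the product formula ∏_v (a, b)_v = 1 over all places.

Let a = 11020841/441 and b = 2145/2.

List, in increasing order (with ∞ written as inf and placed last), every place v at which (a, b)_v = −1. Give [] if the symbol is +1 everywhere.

[3, 11, 13, 29, 31, 41]

(a, b) ≡ (11020841, 4290) mod (ℚ^×)²; places V = {2, 3, 5, 7, 11, 13, 23, 29, 31, 41, ∞}.
(a,b)_7: α=-2, u≡3; β=0, v≡5 (mod 7); (3|7)=-1, (5|7)=-1; sign (−1)^0·-1^0·-1^-2 = +1.
(a,b)_5: α=0, u≡1; β=1, v≡2 (mod 5); (1|5)=+1, (2|5)=-1; sign (−1)^0·+1^1·-1^0 = +1.
(a,b)_13: α=1, u≡12; β=1, v≡11 (mod 13); (12|13)=+1, (11|13)=-1; sign (−1)^0·+1^1·-1^1 = -1.
(a,b)_∞: sgn(11020841)=+, sgn(4290)=+, so +1.
(a,b)_29: α=1, u≡7; β=0, v≡14 (mod 29); (7|29)=+1, (14|29)=-1; sign (−1)^0·+1^0·-1^1 = -1.
(a,b)_41: α=1, u≡20; β=0, v≡27 (mod 41); (20|41)=+1, (27|41)=-1; sign (−1)^0·+1^0·-1^1 = -1.
(a,b)_3: α=-2, u≡2; β=1, v≡2 (mod 3); (2|3)=-1, (2|3)=-1; sign (−1)^0·-1^1·-1^-2 = -1.
(a,b)_2: α=0, β=-1; u≡1, v≡1 (mod 8); ε(u)ε(v)=0·0, αω(v)=0·0, βω(u)=-1·0; sum ≡ 0  ⇒  +1.
(a,b)_31: α=1, u≡27; β=0, v≡3 (mod 31); (27|31)=-1, (3|31)=-1; sign (−1)^0·-1^0·-1^1 = -1.
(a,b)_11: α=0, u≡7; β=1, v≡4 (mod 11); (7|11)=-1, (4|11)=+1; sign (−1)^0·-1^1·+1^0 = -1.
(a,b)_23: α=1, u≡2; β=0, v≡3 (mod 23); (2|23)=+1, (3|23)=+1; sign (−1)^0·+1^0·+1^1 = +1.
|Ram(11020841, 4290)| = 6, even; anisotropic at {3, 11, 13, 29, 31, 41}.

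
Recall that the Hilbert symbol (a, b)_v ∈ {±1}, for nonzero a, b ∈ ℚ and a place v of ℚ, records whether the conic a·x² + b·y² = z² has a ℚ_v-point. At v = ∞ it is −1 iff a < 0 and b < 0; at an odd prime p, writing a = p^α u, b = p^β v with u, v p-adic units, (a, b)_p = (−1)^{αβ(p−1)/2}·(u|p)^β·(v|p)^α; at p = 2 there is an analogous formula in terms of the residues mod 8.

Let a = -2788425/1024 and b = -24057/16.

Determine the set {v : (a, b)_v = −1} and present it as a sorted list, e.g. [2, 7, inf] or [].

Mod squares: a ≡ -17, b ≡ -33. Check v ∈ {∞, 2, 3, 5, 11, 17}.
v=∞: -17 < 0 and -33 < 0  ⇒  (a,b)_∞ = -1.
v=2: v_2(a)=-10, v_2(b)=-4; units ≡ 7, 7 (mod 8); ε·ε+αω+βω = 1·1+-10·0+-4·0 ≡ 1  ⇒  (a,b)_2 = -1.
v=17: a=17^1·(≡2), b=17^0·(≡2) mod 17; (2|17)=+1, (2|17)=+1; (−1)^{1·0·8}·(+1)^0·(+1)^1 = +1.
v=11: a=11^0·(≡9), b=11^1·(≡7) mod 11; (9|11)=+1, (7|11)=-1; (−1)^{0·1·5}·(+1)^1·(-1)^0 = +1.
v=3: a=3^8·(≡1), b=3^7·(≡1) mod 3; (1|3)=+1, (1|3)=+1; (−1)^{8·7·1}·(+1)^7·(+1)^8 = +1.
v=5: a=5^2·(≡2), b=5^0·(≡3) mod 5; (2|5)=-1, (3|5)=-1; (−1)^{2·0·2}·(-1)^0·(-1)^2 = +1.
|Ram(-17, -33)| = 2, even; anisotropic at {2, ∞}.

[2, inf]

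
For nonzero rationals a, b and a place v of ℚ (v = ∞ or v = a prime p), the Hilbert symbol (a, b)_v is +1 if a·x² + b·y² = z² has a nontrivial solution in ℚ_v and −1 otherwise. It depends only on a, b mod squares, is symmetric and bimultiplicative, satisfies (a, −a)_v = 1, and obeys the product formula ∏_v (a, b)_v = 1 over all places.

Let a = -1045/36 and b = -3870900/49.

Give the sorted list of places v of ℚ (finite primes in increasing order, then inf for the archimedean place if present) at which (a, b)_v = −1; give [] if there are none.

[2, 11, 19, inf]

Mod squares: a ≡ -1045, b ≡ -4301. Check v ∈ {∞, 2, 3, 5, 7, 11, 17, 19, 23}.
v=2: v_2(a)=-2, v_2(b)=2; units ≡ 3, 3 (mod 8); ε·ε+αω+βω = 1·1+-2·1+2·1 ≡ 1  ⇒  (a,b)_2 = -1.
v=11: a=11^1·(≡5), b=11^1·(≡9) mod 11; (5|11)=+1, (9|11)=+1; (−1)^{1·1·5}·(+1)^1·(+1)^1 = -1.
v=3: a=3^-2·(≡2), b=3^2·(≡1) mod 3; (2|3)=-1, (1|3)=+1; (−1)^{-2·2·1}·(-1)^2·(+1)^-2 = +1.
v=5: a=5^1·(≡1), b=5^2·(≡1) mod 5; (1|5)=+1, (1|5)=+1; (−1)^{1·2·2}·(+1)^2·(+1)^1 = +1.
v=23: a=23^0·(≡1), b=23^1·(≡20) mod 23; (1|23)=+1, (20|23)=-1; (−1)^{0·1·11}·(+1)^1·(-1)^0 = +1.
v=19: a=19^1·(≡18), b=19^0·(≡18) mod 19; (18|19)=-1, (18|19)=-1; (−1)^{1·0·9}·(-1)^0·(-1)^1 = -1.
v=∞: -1045 < 0 and -4301 < 0  ⇒  (a,b)_∞ = -1.
v=17: a=17^0·(≡13), b=17^1·(≡1) mod 17; (13|17)=+1, (1|17)=+1; (−1)^{0·1·8}·(+1)^1·(+1)^0 = +1.
v=7: a=7^0·(≡5), b=7^-2·(≡2) mod 7; (5|7)=-1, (2|7)=+1; (−1)^{0·-2·3}·(-1)^-2·(+1)^0 = +1.
(-1045, -4301 / ℚ) ramifies at {2, 11, 19, ∞}: a division algebra.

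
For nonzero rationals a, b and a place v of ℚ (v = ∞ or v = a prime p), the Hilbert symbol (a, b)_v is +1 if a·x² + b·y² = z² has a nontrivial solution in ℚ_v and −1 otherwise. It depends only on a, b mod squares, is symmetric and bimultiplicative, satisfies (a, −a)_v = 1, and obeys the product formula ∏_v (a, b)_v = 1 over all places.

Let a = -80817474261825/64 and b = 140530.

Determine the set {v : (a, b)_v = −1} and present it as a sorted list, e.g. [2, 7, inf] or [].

[5, 13]

(a, b) ≡ (-697, 140530) mod (ℚ^×)²; places V = {2, 3, 5, 7, 13, 17, 23, 41, 47, ∞}.
(a,b)_23: α=2, u≡18; β=1, v≡15 (mod 23); (18|23)=+1, (15|23)=-1; sign (−1)^0·+1^1·-1^2 = +1.
(a,b)_41: α=1, u≡17; β=0, v≡23 (mod 41); (17|41)=-1, (23|41)=+1; sign (−1)^0·-1^0·+1^1 = +1.
(a,b)_5: α=2, u≡3; β=1, v≡1 (mod 5); (3|5)=-1, (1|5)=+1; sign (−1)^0·-1^1·+1^2 = -1.
(a,b)_7: α=2, u≡5; β=0, v≡5 (mod 7); (5|7)=-1, (5|7)=-1; sign (−1)^0·-1^0·-1^2 = +1.
(a,b)_13: α=0, u≡2; β=1, v≡7 (mod 13); (2|13)=-1, (7|13)=-1; sign (−1)^0·-1^1·-1^0 = -1.
(a,b)_17: α=1, u≡14; β=0, v≡8 (mod 17); (14|17)=-1, (8|17)=+1; sign (−1)^0·-1^0·+1^1 = +1.
(a,b)_3: α=4, u≡2; β=0, v≡1 (mod 3); (2|3)=-1, (1|3)=+1; sign (−1)^0·-1^0·+1^4 = +1.
(a,b)_2: α=-6, β=1; u≡7, v≡1 (mod 8); ε(u)ε(v)=1·0, αω(v)=-6·0, βω(u)=1·0; sum ≡ 0  ⇒  +1.
(a,b)_∞: sgn(-697)=−, sgn(140530)=+, so +1.
(a,b)_47: α=2, u≡12; β=1, v≡29 (mod 47); (12|47)=+1, (29|47)=-1; sign (−1)^0·+1^1·-1^2 = +1.
Ram(-697, 140530) = {5, 13}; no ℚ_5-point on the conic.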